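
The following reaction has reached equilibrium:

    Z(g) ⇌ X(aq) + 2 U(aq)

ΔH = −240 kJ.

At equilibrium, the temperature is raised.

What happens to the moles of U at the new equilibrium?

decreases

The forward reaction is exothermic. Raising T favours the endothermic direction — shift to the left.
The net shift is to the left. U is a product, so its amount decreases.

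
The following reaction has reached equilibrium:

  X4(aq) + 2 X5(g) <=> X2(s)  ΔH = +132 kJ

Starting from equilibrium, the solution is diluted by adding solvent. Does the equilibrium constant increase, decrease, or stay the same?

The equilibrium constant depends only on temperature. This perturbation may move the position of equilibrium, but since T is unchanged, K itself is unchanged.

unchanged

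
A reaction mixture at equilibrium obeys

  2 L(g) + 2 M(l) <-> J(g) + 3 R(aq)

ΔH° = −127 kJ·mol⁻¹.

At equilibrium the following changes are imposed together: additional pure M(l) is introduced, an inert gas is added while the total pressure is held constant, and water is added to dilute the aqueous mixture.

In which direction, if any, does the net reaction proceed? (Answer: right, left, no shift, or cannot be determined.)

M is a pure liquid; its activity is 1 regardless of amount, so Q is unaffected — no shift from this change.
Adding inert gas at constant total pressure expands the volume and lowers every reacting partial pressure. With Δn_gas = 1 − 2 = -1, Q moves away from K toward the side with fewer gas moles, so the system shifts toward the side with more gas moles — to the left.
Dilution lowers every aqueous concentration by the same factor. Δn_aq = 3 − 0 = +3, so the system shifts toward the side with more dissolved moles — to the right.
The individual effects push in opposite directions; without quantitative information the net direction cannot be determined.

cannot be determined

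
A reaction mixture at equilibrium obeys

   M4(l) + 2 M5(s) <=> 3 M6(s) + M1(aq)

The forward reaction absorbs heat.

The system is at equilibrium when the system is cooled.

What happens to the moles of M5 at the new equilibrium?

increases

The forward reaction is endothermic. Lowering T favours the exothermic direction — shift to the left.
The net shift is to the left. M5 is a reactant, so its amount increases.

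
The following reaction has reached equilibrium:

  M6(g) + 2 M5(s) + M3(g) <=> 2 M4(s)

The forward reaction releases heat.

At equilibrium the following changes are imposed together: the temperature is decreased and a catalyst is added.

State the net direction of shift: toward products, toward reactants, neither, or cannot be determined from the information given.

The forward reaction is exothermic. Lowering T favours the exothermic direction — shift to the right.
A catalyst speeds both forward and reverse rates equally; it changes neither Q nor K — no shift from this change.
Only the nonzero effect(s) matter; the net shift is to the right.

right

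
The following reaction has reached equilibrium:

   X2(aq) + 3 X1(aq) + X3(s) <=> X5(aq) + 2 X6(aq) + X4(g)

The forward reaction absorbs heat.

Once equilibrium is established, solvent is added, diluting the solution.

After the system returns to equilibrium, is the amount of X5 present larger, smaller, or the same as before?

Dilution lowers every aqueous concentration by the same factor. Δn_aq = 3 − 4 = -1, so the system shifts toward the side with more dissolved moles — to the left.
The net shift is to the left. X5 is a product, so its amount decreases.

decreases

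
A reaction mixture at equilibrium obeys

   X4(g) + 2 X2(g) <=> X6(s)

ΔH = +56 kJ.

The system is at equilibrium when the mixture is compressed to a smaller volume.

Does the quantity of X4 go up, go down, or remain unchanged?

Gas moles: reactants 3, products 0 (Δn_gas = -3). Compression shifts the system toward the side with fewer moles of gas — to the right.
The net shift is to the right. X4 is a reactant, so its amount decreases.

decreases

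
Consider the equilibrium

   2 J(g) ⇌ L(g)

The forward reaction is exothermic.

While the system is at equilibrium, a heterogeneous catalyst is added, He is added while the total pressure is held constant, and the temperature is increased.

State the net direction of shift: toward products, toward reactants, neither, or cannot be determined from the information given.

A catalyst speeds both forward and reverse rates equally; it changes neither Q nor K — no shift from this change.
Adding inert gas at constant total pressure expands the volume and lowers every reacting partial pressure. With Δn_gas = 1 − 2 = -1, Q moves away from K toward the side with fewer gas moles, so the system shifts toward the side with more gas moles — to the left.
The forward reaction is exothermic. Raising T favours the endothermic direction — shift to the left.
Only the nonzero effect(s) matter; the net shift is to the left.

left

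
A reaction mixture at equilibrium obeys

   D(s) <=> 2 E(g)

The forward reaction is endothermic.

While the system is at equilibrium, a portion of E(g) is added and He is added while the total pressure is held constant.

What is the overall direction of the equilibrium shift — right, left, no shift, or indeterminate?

cannot be determined

Adding E (g), a product, drives the reaction to the left.
Adding inert gas at constant total pressure expands the volume and lowers every reacting partial pressure. With Δn_gas = 2 − 0 = +2, Q moves away from K toward the side with fewer gas moles, so the system shifts toward the side with more gas moles — to the right.
The individual effects push in opposite directions; without quantitative information the net direction cannot be determined.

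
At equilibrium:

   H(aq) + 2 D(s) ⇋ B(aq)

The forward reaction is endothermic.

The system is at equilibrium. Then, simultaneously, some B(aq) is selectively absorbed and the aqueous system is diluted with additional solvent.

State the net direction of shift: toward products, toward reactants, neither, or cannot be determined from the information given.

right

Removing B (aq), a product, drives the reaction to the right.
Dilution scales every aqueous concentration by the same factor. Δn_aq = 1 − 1 = 0, so Q is unchanged — no shift.
Only the nonzero effect(s) matter; the net shift is to the right.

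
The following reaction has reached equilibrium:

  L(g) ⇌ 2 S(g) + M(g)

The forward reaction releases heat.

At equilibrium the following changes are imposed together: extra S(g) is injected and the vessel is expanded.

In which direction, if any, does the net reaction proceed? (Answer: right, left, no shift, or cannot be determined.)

cannot be determined

Adding S (g), a product, drives the reaction to the left.
Gas moles: reactants 1, products 3 (Δn_gas = +2). Expansion shifts the system toward the side with more moles of gas — to the right.
The individual effects push in opposite directions; without quantitative information the net direction cannot be determined.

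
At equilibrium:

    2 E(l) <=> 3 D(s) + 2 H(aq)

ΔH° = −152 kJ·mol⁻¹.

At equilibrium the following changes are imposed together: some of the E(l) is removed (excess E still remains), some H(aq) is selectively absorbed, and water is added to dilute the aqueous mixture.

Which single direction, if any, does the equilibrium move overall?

right

E is a pure liquid; its activity is 1 regardless of amount, so Q is unaffected — no shift from this change.
Removing H (aq), a product, drives the reaction to the right.
Dilution lowers every aqueous concentration by the same factor. Δn_aq = 2 − 0 = +2, so the system shifts toward the side with more dissolved moles — to the right.
Only the nonzero effect(s) matter; the net shift is to the right.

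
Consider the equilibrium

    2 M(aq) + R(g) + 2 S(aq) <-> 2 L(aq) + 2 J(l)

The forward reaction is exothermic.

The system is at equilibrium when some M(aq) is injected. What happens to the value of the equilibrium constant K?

unchanged

The equilibrium constant depends only on temperature. This perturbation may move the position of equilibrium, but since T is unchanged, K itself is unchanged.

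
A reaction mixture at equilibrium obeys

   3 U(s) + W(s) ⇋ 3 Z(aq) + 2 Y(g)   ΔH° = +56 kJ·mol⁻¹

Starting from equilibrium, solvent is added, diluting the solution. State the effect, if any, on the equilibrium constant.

unchanged

The equilibrium constant depends only on temperature. This perturbation may move the position of equilibrium, but since T is unchanged, K itself is unchanged.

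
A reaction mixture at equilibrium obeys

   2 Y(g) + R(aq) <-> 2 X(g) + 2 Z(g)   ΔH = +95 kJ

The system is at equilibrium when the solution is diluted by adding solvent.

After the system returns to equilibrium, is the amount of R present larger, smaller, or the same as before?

Dilution lowers every aqueous concentration by the same factor. Δn_aq = 0 − 1 = -1, so the system shifts toward the side with more dissolved moles — to the left.
The net shift is to the left. R is a reactant, so its amount increases.

increases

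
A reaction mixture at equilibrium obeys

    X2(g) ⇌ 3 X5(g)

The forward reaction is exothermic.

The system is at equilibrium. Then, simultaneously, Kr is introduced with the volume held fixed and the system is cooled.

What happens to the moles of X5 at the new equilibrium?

At constant volume, adding an inert gas leaves every reacting species' partial pressure unchanged, so Q is unchanged — no shift from this change.
The forward reaction is exothermic. Lowering T favours the exothermic direction — shift to the right.
The net shift is to the right. X5 is a product, so its amount increases.

increases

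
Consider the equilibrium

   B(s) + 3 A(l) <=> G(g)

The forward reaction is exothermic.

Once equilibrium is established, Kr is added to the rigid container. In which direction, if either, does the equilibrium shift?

no shift

At constant volume, adding an inert gas leaves every reacting species' partial pressure unchanged, so Q is unchanged — no shift from this change.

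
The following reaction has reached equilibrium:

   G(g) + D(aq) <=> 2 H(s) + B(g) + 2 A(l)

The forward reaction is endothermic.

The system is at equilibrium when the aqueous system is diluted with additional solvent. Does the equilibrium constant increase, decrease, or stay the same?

The equilibrium constant depends only on temperature. This perturbation may move the position of equilibrium, but since T is unchanged, K itself is unchanged.

unchanged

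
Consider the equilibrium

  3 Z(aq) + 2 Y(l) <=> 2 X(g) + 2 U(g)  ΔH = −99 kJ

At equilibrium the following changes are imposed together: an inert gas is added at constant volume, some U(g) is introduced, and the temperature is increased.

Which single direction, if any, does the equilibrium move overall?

At constant volume, adding an inert gas leaves every reacting species' partial pressure unchanged, so Q is unchanged — no shift from this change.
Adding U (g), a product, drives the reaction to the left.
The forward reaction is exothermic. Raising T favours the endothermic direction — shift to the left.
Only the nonzero effect(s) matter; the net shift is to the left.

left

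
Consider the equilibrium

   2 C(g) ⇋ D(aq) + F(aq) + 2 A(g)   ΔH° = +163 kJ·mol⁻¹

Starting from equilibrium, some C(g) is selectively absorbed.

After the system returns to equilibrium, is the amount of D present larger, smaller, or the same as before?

decreases

Removing C (g), a reactant, drives the reaction to the left.
The net shift is to the left. D is a product, so its amount decreases.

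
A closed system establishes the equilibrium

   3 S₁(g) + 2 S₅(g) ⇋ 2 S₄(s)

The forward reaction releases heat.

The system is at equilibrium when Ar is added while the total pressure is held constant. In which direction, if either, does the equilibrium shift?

left

Adding inert gas at constant total pressure expands the volume and lowers every reacting partial pressure. With Δn_gas = 0 − 5 = -5, Q moves away from K toward the side with fewer gas moles, so the system shifts toward the side with more gas moles — to the left.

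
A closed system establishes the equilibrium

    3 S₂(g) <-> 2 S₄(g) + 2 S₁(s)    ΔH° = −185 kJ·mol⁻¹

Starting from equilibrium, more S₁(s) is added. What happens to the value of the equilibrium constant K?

unchanged

The equilibrium constant depends only on temperature. This perturbation changes neither the position of equilibrium nor K.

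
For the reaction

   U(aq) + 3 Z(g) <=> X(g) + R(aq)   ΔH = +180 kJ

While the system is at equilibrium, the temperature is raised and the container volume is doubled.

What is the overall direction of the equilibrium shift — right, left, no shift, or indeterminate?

The forward reaction is endothermic. Raising T favours the endothermic direction — shift to the right.
Gas moles: reactants 3, products 1 (Δn_gas = -2). Expansion shifts the system toward the side with more moles of gas — to the left.
The individual effects push in opposite directions; without quantitative information the net direction cannot be determined.

cannot be determined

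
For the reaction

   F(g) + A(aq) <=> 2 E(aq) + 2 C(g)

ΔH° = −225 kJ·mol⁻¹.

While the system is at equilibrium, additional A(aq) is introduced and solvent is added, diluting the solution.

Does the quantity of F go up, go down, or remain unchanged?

Adding A (aq), a reactant, drives the reaction to the right.
Dilution lowers every aqueous concentration by the same factor. Δn_aq = 2 − 1 = +1, so the system shifts toward the side with more dissolved moles — to the right.
The net shift is to the right. F is a reactant, so its amount decreases.

decreases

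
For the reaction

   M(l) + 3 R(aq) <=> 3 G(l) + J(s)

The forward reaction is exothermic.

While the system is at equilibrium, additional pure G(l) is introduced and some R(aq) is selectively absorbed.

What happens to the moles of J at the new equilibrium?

G is a pure liquid; its activity is 1 regardless of amount, so Q is unaffected — no shift from this change.
Removing R (aq), a reactant, drives the reaction to the left.
The net shift is to the left. J is a product, so its amount decreases.

decreases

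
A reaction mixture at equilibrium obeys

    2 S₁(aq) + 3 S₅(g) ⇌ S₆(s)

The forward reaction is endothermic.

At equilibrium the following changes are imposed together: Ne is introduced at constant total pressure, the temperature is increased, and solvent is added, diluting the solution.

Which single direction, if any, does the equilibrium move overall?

Adding inert gas at constant total pressure expands the volume and lowers every reacting partial pressure. With Δn_gas = 0 − 3 = -3, Q moves away from K toward the side with fewer gas moles, so the system shifts toward the side with more gas moles — to the left.
The forward reaction is endothermic. Raising T favours the endothermic direction — shift to the right.
Dilution lowers every aqueous concentration by the same factor. Δn_aq = 0 − 2 = -2, so the system shifts toward the side with more dissolved moles — to the left.
The individual effects push in opposite directions; without quantitative information the net direction cannot be determined.

cannot be determined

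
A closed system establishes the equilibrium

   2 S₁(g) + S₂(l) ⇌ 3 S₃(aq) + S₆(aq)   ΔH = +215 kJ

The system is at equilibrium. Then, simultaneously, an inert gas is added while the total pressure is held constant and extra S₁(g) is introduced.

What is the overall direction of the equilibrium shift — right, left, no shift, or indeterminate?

cannot be determined

Adding inert gas at constant total pressure expands the volume and lowers every reacting partial pressure. With Δn_gas = 0 − 2 = -2, Q moves away from K toward the side with fewer gas moles, so the system shifts toward the side with more gas moles — to the left.
Adding S₁ (g), a reactant, drives the reaction to the right.
The individual effects push in opposite directions; without quantitative information the net direction cannot be determined.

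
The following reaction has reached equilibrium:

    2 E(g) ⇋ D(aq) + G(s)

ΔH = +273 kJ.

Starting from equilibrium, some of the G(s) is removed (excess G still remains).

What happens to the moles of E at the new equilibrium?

unchanged

G is a pure solid; its activity is 1 regardless of amount, so Q is unaffected — no shift from this change.
No net shift occurs, so the amount of E is unchanged.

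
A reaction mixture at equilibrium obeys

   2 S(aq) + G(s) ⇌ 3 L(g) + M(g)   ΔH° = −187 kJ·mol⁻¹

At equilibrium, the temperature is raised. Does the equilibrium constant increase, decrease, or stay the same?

decreases

K depends on temperature via the van 't Hoff relation. The forward reaction is exothermic, so raising T decreases K.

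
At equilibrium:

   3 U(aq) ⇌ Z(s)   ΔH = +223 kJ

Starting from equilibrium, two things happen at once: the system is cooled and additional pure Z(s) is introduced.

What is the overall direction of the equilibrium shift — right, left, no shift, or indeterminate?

left

The forward reaction is endothermic. Lowering T favours the exothermic direction — shift to the left.
Z is a pure solid; its activity is 1 regardless of amount, so Q is unaffected — no shift from this change.
Only the nonzero effect(s) matter; the net shift is to the left.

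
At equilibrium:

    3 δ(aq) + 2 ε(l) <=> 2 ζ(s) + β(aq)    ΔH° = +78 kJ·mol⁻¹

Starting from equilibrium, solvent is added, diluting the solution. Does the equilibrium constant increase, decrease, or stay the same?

The equilibrium constant depends only on temperature. This perturbation may move the position of equilibrium, but since T is unchanged, K itself is unchanged.

unchanged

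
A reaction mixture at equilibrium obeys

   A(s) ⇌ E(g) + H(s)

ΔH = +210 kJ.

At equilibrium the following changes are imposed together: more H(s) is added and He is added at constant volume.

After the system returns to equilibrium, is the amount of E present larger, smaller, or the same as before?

unchanged

H is a pure solid; its activity is 1 regardless of amount, so Q is unaffected — no shift from this change.
At constant volume, adding an inert gas leaves every reacting species' partial pressure unchanged, so Q is unchanged — no shift from this change.
No net shift occurs, so the amount of E is unchanged.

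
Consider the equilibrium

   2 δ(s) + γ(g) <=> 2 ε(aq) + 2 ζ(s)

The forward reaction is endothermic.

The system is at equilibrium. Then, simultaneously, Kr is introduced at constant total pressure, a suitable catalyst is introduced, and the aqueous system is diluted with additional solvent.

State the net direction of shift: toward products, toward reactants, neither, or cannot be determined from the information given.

cannot be determined

Adding inert gas at constant total pressure expands the volume and lowers every reacting partial pressure. With Δn_gas = 0 − 1 = -1, Q moves away from K toward the side with fewer gas moles, so the system shifts toward the side with more gas moles — to the left.
A catalyst speeds both forward and reverse rates equally; it changes neither Q nor K — no shift from this change.
Dilution lowers every aqueous concentration by the same factor. Δn_aq = 2 − 0 = +2, so the system shifts toward the side with more dissolved moles — to the right.
The individual effects push in opposite directions; without quantitative information the net direction cannot be determined.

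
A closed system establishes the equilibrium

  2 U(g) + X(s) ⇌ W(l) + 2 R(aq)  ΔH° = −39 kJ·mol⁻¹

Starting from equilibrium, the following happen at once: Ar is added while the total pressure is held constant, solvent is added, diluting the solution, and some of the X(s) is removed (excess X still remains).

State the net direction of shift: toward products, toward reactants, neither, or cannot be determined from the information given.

cannot be determined

Adding inert gas at constant total pressure expands the volume and lowers every reacting partial pressure. With Δn_gas = 0 − 2 = -2, Q moves away from K toward the side with fewer gas moles, so the system shifts toward the side with more gas moles — to the left.
Dilution lowers every aqueous concentration by the same factor. Δn_aq = 2 − 0 = +2, so the system shifts toward the side with more dissolved moles — to the right.
X is a pure solid; its activity is 1 regardless of amount, so Q is unaffected — no shift from this change.
The individual effects push in opposite directions; without quantitative information the net direction cannot be determined.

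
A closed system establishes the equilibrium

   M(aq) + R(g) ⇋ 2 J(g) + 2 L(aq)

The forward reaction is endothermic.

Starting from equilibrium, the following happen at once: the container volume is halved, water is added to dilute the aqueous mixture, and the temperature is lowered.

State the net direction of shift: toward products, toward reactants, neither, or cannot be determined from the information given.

cannot be determined

Gas moles: reactants 1, products 2 (Δn_gas = +1). Compression shifts the system toward the side with fewer moles of gas — to the left.
Dilution lowers every aqueous concentration by the same factor. Δn_aq = 2 − 1 = +1, so the system shifts toward the side with more dissolved moles — to the right.
The forward reaction is endothermic. Lowering T favours the exothermic direction — shift to the left.
The individual effects push in opposite directions; without quantitative information the net direction cannot be determined.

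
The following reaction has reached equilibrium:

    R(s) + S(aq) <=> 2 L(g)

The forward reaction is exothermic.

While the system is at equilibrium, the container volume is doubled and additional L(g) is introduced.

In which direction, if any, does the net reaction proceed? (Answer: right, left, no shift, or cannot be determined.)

Gas moles: reactants 0, products 2 (Δn_gas = +2). Expansion shifts the system toward the side with more moles of gas — to the right.
Adding L (g), a product, drives the reaction to the left.
The individual effects push in opposite directions; without quantitative information the net direction cannot be determined.

cannot be determined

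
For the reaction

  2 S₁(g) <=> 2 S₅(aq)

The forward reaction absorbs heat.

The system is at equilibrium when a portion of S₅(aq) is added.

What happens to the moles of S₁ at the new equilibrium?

Adding S₅ (aq), a product, drives the reaction to the left.
The net shift is to the left. S₁ is a reactant, so its amount increases.

increases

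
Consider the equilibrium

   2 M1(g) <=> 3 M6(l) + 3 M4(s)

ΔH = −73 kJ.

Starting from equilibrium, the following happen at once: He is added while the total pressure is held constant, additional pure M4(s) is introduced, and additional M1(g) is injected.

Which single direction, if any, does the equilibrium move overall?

cannot be determined

Adding inert gas at constant total pressure expands the volume and lowers every reacting partial pressure. With Δn_gas = 0 − 2 = -2, Q moves away from K toward the side with fewer gas moles, so the system shifts toward the side with more gas moles — to the left.
M4 is a pure solid; its activity is 1 regardless of amount, so Q is unaffected — no shift from this change.
Adding M1 (g), a reactant, drives the reaction to the right.
The individual effects push in opposite directions; without quantitative information the net direction cannot be determined.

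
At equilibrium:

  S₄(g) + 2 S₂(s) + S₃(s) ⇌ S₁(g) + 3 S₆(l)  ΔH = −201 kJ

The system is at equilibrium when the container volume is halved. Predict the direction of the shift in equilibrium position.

no shift

Gas moles: reactants 1, products 1. Δn_gas = 0, so a volume change leaves Q equal to K — no shift from this change.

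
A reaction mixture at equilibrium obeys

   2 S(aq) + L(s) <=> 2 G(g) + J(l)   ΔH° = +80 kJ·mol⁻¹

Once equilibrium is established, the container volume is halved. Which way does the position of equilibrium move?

left

Gas moles: reactants 0, products 2 (Δn_gas = +2). Compression shifts the system toward the side with fewer moles of gas — to the left.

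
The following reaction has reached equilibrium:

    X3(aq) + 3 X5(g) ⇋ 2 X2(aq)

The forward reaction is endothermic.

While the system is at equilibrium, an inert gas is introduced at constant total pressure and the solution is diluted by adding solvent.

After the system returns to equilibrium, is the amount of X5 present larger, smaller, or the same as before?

Adding inert gas at constant total pressure expands the volume and lowers every reacting partial pressure. With Δn_gas = 0 − 3 = -3, Q moves away from K toward the side with fewer gas moles, so the system shifts toward the side with more gas moles — to the left.
Dilution lowers every aqueous concentration by the same factor. Δn_aq = 2 − 1 = +1, so the system shifts toward the side with more dissolved moles — to the right.
The two effects oppose each other, so the net shift — and hence the change in X5 — cannot be determined from the given information.

cannot be determined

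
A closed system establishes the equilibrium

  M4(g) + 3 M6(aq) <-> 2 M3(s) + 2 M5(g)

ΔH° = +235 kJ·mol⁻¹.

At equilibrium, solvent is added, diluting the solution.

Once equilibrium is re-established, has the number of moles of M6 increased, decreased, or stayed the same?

increases

Dilution lowers every aqueous concentration by the same factor. Δn_aq = 0 − 3 = -3, so the system shifts toward the side with more dissolved moles — to the left.
The net shift is to the left. M6 is a reactant, so its amount increases.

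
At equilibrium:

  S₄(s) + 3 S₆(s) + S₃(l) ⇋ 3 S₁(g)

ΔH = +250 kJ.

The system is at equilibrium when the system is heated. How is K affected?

increases

K depends on temperature via the van 't Hoff relation. The forward reaction is endothermic, so raising T increases K.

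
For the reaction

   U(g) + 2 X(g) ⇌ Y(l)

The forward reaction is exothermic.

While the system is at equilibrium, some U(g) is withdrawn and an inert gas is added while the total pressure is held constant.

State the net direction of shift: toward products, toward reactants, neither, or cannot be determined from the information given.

left

Removing U (g), a reactant, drives the reaction to the left.
Adding inert gas at constant total pressure expands the volume and lowers every reacting partial pressure. With Δn_gas = 0 − 3 = -3, Q moves away from K toward the side with fewer gas moles, so the system shifts toward the side with more gas moles — to the left.
All effects act in the same direction — net shift to the left.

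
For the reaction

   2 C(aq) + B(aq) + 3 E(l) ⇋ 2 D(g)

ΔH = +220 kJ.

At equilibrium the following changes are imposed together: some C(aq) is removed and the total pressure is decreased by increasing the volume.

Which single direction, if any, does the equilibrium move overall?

Removing C (aq), a reactant, drives the reaction to the left.
Gas moles: reactants 0, products 2 (Δn_gas = +2). Expansion shifts the system toward the side with more moles of gas — to the right.
The individual effects push in opposite directions; without quantitative information the net direction cannot be determined.

cannot be determined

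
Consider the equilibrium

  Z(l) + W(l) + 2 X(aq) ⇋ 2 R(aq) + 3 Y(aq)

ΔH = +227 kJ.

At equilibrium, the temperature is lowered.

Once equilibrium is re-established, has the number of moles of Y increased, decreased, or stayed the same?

The forward reaction is endothermic. Lowering T favours the exothermic direction — shift to the left.
The net shift is to the left. Y is a product, so its amount decreases.

decreases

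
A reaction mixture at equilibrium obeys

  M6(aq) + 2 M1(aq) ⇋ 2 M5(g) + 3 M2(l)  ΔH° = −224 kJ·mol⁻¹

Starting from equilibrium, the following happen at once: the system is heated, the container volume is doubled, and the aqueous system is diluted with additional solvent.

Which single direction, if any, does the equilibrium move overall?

The forward reaction is exothermic. Raising T favours the endothermic direction — shift to the left.
Gas moles: reactants 0, products 2 (Δn_gas = +2). Expansion shifts the system toward the side with more moles of gas — to the right.
Dilution lowers every aqueous concentration by the same factor. Δn_aq = 0 − 3 = -3, so the system shifts toward the side with more dissolved moles — to the left.
The individual effects push in opposite directions; without quantitative information the net direction cannot be determined.

cannot be determined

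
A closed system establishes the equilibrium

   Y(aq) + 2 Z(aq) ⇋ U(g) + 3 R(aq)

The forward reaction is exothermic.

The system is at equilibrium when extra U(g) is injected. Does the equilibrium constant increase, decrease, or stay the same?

unchanged

The equilibrium constant depends only on temperature. This perturbation may move the position of equilibrium, but since T is unchanged, K itself is unchanged.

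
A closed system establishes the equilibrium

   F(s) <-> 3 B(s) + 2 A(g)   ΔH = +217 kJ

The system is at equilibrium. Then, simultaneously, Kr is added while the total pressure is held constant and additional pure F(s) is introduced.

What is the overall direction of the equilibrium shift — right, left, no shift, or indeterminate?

right

Adding inert gas at constant total pressure expands the volume and lowers every reacting partial pressure. With Δn_gas = 2 − 0 = +2, Q moves away from K toward the side with fewer gas moles, so the system shifts toward the side with more gas moles — to the right.
F is a pure solid; its activity is 1 regardless of amount, so Q is unaffected — no shift from this change.
Only the nonzero effect(s) matter; the net shift is to the right.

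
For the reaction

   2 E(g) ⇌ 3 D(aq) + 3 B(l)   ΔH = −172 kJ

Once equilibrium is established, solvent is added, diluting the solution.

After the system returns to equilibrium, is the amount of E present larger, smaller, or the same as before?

Dilution lowers every aqueous concentration by the same factor. Δn_aq = 3 − 0 = +3, so the system shifts toward the side with more dissolved moles — to the right.
The net shift is to the right. E is a reactant, so its amount decreases.

decreases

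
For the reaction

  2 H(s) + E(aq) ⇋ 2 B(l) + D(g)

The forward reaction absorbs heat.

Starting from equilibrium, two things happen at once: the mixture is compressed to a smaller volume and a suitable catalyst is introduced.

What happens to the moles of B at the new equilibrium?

Gas moles: reactants 0, products 1 (Δn_gas = +1). Compression shifts the system toward the side with fewer moles of gas — to the left.
A catalyst speeds both forward and reverse rates equally; it changes neither Q nor K — no shift from this change.
The net shift is to the left. B is a product, so its amount decreases.

decreases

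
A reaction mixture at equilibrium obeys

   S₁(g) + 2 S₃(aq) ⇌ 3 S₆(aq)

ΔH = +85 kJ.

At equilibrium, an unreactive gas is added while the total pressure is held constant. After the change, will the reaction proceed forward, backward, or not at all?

Adding inert gas at constant total pressure expands the volume and lowers every reacting partial pressure. With Δn_gas = 0 − 1 = -1, Q moves away from K toward the side with fewer gas moles, so the system shifts toward the side with more gas moles — to the left.

left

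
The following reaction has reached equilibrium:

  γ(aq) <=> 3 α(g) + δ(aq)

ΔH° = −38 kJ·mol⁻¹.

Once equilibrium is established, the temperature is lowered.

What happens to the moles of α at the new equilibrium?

The forward reaction is exothermic. Lowering T favours the exothermic direction — shift to the right.
The net shift is to the right. α is a product, so its amount increases.

increases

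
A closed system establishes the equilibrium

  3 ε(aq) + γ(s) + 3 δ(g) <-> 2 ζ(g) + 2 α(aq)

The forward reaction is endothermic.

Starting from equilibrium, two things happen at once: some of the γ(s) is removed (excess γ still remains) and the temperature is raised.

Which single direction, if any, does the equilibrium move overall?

right

γ is a pure solid; its activity is 1 regardless of amount, so Q is unaffected — no shift from this change.
The forward reaction is endothermic. Raising T favours the endothermic direction — shift to the right.
Only the nonzero effect(s) matter; the net shift is to the right.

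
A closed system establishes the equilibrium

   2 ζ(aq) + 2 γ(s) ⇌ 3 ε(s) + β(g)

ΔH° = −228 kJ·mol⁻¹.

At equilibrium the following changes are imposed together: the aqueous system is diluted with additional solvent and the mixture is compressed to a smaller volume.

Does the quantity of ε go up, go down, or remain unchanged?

Dilution lowers every aqueous concentration by the same factor. Δn_aq = 0 − 2 = -2, so the system shifts toward the side with more dissolved moles — to the left.
Gas moles: reactants 0, products 1 (Δn_gas = +1). Compression shifts the system toward the side with fewer moles of gas — to the left.
The net shift is to the left. ε is a product, so its amount decreases.

decreases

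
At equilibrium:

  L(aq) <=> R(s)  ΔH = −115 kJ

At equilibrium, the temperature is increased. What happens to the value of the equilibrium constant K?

decreases

K depends on temperature via the van 't Hoff relation. The forward reaction is exothermic, so raising T decreases K.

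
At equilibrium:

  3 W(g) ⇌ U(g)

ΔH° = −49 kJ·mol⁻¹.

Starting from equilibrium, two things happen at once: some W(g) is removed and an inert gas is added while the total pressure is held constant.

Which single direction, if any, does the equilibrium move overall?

Removing W (g), a reactant, drives the reaction to the left.
Adding inert gas at constant total pressure expands the volume and lowers every reacting partial pressure. With Δn_gas = 1 − 3 = -2, Q moves away from K toward the side with fewer gas moles, so the system shifts toward the side with more gas moles — to the left.
All effects act in the same direction — net shift to the left.

left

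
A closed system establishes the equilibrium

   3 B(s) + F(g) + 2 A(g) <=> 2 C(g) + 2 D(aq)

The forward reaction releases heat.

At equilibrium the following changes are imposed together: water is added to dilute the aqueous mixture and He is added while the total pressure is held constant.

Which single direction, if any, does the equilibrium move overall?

cannot be determined

Dilution lowers every aqueous concentration by the same factor. Δn_aq = 2 − 0 = +2, so the system shifts toward the side with more dissolved moles — to the right.
Adding inert gas at constant total pressure expands the volume and lowers every reacting partial pressure. With Δn_gas = 2 − 3 = -1, Q moves away from K toward the side with fewer gas moles, so the system shifts toward the side with more gas moles — to the left.
The individual effects push in opposite directions; without quantitative information the net direction cannot be determined.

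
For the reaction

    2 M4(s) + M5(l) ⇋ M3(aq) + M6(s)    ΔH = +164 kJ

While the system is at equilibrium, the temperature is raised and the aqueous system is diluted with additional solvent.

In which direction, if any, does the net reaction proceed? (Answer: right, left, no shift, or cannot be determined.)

The forward reaction is endothermic. Raising T favours the endothermic direction — shift to the right.
Dilution lowers every aqueous concentration by the same factor. Δn_aq = 1 − 0 = +1, so the system shifts toward the side with more dissolved moles — to the right.
All effects act in the same direction — net shift to the right.

right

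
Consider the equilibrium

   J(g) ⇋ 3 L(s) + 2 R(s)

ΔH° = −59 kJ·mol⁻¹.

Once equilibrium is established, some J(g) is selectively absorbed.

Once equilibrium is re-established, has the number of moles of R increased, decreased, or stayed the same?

decreases

Removing J (g), a reactant, drives the reaction to the left.
The net shift is to the left. R is a product, so its amount decreases.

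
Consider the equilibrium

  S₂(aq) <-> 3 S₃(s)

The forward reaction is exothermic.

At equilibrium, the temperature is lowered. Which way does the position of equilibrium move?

The forward reaction is exothermic. Lowering T favours the exothermic direction — shift to the right.

right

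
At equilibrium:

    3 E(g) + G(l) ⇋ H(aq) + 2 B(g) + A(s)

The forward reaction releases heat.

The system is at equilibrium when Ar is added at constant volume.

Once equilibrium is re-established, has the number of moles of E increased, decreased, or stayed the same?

unchanged

At constant volume, adding an inert gas leaves every reacting species' partial pressure unchanged, so Q is unchanged — no shift from this change.
No net shift occurs, so the amount of E is unchanged.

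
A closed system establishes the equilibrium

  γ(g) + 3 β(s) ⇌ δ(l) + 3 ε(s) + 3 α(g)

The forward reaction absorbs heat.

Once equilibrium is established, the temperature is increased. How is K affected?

K depends on temperature via the van 't Hoff relation. The forward reaction is endothermic, so raising T increases K.

increases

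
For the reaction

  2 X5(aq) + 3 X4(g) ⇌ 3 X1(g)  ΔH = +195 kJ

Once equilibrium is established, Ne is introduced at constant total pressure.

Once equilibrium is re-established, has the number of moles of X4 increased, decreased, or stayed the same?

Adding inert gas at constant total pressure expands the volume, scaling every reacting partial pressure by the same factor. Δn_gas = 3 − 3 = 0, so Q is unchanged — no shift.
No net shift occurs, so the amount of X4 is unchanged.

unchanged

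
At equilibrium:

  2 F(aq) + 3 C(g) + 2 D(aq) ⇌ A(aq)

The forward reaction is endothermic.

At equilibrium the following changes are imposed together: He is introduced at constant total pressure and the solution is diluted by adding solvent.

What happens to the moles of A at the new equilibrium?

decreases

Adding inert gas at constant total pressure expands the volume and lowers every reacting partial pressure. With Δn_gas = 0 − 3 = -3, Q moves away from K toward the side with fewer gas moles, so the system shifts toward the side with more gas moles — to the left.
Dilution lowers every aqueous concentration by the same factor. Δn_aq = 1 − 4 = -3, so the system shifts toward the side with more dissolved moles — to the left.
The net shift is to the left. A is a product, so its amount decreases.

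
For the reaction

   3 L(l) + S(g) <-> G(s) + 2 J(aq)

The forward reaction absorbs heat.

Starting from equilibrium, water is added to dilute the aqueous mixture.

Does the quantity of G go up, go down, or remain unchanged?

Dilution lowers every aqueous concentration by the same factor. Δn_aq = 2 − 0 = +2, so the system shifts toward the side with more dissolved moles — to the right.
The net shift is to the right. G is a product, so its amount increases.

increases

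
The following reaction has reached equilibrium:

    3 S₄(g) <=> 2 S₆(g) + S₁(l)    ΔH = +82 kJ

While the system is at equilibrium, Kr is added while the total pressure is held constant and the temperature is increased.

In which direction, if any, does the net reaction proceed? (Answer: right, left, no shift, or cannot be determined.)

Adding inert gas at constant total pressure expands the volume and lowers every reacting partial pressure. With Δn_gas = 2 − 3 = -1, Q moves away from K toward the side with fewer gas moles, so the system shifts toward the side with more gas moles — to the left.
The forward reaction is endothermic. Raising T favours the endothermic direction — shift to the right.
The individual effects push in opposite directions; without quantitative information the net direction cannot be determined.

cannot be determined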